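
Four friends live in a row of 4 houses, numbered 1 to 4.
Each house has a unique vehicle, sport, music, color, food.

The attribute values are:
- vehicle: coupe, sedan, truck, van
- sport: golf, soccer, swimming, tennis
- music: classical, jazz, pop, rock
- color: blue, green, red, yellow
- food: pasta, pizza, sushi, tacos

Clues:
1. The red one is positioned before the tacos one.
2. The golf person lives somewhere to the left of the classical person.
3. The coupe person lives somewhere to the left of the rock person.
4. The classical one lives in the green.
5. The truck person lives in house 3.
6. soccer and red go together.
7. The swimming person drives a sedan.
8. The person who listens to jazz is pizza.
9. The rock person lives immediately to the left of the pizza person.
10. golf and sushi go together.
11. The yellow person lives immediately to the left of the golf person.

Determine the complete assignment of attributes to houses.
Solution:

House | Vehicle | Sport | Music | Color | Food
----------------------------------------------
  1   | coupe | tennis | pop | yellow | pasta
  2   | van | golf | rock | blue | sushi
  3   | truck | soccer | jazz | red | pizza
  4   | sedan | swimming | classical | green | tacos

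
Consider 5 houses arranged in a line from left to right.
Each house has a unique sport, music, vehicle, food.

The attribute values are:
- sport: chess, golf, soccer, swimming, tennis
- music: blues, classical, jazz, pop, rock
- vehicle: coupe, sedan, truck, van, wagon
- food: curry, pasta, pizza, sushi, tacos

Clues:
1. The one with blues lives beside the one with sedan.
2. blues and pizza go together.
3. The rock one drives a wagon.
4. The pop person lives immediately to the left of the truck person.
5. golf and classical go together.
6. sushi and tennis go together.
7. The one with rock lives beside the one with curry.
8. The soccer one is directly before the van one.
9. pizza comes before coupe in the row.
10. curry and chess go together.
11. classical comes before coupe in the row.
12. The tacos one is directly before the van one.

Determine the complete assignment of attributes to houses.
Solution:

House | Sport | Music | Vehicle | Food
--------------------------------------
  1   | soccer | rock | wagon | tacos
  2   | chess | pop | van | curry
  3   | swimming | blues | truck | pizza
  4   | golf | classical | sedan | pasta
  5   | tennis | jazz | coupe | sushi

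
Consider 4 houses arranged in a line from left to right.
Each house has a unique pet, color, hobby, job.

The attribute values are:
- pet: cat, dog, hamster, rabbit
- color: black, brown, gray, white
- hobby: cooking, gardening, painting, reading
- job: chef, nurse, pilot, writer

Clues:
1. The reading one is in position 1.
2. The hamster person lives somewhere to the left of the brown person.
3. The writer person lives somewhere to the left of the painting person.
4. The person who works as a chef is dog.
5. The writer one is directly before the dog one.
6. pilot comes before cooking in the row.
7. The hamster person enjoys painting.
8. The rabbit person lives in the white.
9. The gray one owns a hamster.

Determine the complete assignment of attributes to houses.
Solution:

House | Pet | Color | Hobby | Job
---------------------------------
  1   | rabbit | white | reading | writer
  2   | dog | black | gardening | chef
  3   | hamster | gray | painting | pilot
  4   | cat | brown | cooking | nurse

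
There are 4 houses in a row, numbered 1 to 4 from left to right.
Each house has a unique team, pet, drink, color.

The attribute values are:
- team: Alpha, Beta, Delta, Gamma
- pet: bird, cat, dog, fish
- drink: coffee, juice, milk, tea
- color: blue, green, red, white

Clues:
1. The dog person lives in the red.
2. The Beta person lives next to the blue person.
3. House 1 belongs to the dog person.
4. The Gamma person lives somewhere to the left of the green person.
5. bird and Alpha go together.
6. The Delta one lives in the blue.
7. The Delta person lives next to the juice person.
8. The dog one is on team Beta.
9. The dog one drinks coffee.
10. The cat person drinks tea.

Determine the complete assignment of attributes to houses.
Solution:

House | Team | Pet | Drink | Color
----------------------------------
  1   | Beta | dog | coffee | red
  2   | Delta | cat | tea | blue
  3   | Gamma | fish | juice | white
  4   | Alpha | bird | milk | green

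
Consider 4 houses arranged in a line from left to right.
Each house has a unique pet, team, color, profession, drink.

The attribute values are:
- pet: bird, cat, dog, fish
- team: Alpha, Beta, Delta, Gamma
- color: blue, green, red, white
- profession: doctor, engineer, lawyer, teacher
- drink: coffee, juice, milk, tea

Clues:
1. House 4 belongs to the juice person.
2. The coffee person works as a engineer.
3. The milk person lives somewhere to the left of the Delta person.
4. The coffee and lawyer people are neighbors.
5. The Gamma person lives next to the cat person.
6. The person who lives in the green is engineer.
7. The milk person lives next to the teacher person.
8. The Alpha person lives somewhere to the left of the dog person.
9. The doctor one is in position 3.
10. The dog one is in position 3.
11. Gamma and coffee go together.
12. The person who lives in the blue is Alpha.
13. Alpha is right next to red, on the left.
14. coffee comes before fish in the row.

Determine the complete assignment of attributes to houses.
Solution:

House | Pet | Team | Color | Profession | Drink
-----------------------------------------------
  1   | bird | Gamma | green | engineer | coffee
  2   | cat | Alpha | blue | lawyer | tea
  3   | dog | Beta | red | doctor | milk
  4   | fish | Delta | white | teacher | juice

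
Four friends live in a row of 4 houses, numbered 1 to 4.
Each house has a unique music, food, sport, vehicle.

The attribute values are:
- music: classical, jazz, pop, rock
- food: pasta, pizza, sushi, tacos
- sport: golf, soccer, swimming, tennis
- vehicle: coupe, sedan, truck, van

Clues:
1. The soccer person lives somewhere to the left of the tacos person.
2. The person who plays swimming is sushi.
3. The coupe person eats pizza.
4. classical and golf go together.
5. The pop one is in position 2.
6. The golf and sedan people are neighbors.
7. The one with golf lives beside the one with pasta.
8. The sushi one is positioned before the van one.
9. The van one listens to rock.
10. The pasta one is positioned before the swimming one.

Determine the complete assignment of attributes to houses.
Solution:

House | Music | Food | Sport | Vehicle
--------------------------------------
  1   | classical | pizza | golf | coupe
  2   | pop | pasta | soccer | sedan
  3   | jazz | sushi | swimming | truck
  4   | rock | tacos | tennis | van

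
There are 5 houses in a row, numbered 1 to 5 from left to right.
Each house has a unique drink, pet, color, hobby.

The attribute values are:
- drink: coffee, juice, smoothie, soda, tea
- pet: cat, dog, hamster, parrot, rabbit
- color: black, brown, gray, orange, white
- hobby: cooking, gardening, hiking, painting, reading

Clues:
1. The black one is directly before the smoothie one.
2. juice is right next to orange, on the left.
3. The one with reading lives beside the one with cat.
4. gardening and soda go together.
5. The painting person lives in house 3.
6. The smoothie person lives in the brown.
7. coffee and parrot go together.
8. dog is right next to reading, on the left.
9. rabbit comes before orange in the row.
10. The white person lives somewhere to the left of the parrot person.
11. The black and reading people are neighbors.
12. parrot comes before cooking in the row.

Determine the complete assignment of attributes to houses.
Solution:

House | Drink | Pet | Color | Hobby
-----------------------------------
  1   | soda | dog | black | gardening
  2   | smoothie | rabbit | brown | reading
  3   | juice | cat | white | painting
  4   | coffee | parrot | orange | hiking
  5   | tea | hamster | gray | cooking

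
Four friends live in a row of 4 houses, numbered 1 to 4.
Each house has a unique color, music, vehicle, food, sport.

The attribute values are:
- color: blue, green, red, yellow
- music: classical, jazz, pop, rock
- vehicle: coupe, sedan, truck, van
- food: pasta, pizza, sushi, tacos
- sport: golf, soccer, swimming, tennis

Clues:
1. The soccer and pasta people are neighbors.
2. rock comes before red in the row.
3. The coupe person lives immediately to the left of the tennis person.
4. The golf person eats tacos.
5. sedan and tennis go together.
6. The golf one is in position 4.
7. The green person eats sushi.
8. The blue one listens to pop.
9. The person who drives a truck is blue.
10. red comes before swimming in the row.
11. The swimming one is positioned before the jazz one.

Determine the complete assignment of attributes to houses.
Solution:

House | Color | Music | Vehicle | Food | Sport
----------------------------------------------
  1   | green | rock | coupe | sushi | soccer
  2   | red | classical | sedan | pasta | tennis
  3   | blue | pop | truck | pizza | swimming
  4   | yellow | jazz | van | tacos | golf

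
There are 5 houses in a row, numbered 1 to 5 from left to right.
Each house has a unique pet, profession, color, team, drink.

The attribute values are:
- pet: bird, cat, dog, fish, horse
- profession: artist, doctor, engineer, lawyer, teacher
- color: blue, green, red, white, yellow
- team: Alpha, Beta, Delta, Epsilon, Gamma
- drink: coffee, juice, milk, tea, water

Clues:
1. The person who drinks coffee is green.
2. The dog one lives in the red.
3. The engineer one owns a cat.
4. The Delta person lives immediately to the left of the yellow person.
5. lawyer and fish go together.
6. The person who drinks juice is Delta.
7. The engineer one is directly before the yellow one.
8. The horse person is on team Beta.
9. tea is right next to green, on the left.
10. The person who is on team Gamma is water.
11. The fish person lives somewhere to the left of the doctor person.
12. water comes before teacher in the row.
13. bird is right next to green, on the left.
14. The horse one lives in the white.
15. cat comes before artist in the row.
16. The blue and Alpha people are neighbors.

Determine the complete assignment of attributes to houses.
Solution:

House | Pet | Profession | Color | Team | Drink
-----------------------------------------------
  1   | cat | engineer | blue | Delta | juice
  2   | bird | artist | yellow | Alpha | tea
  3   | fish | lawyer | green | Epsilon | coffee
  4   | dog | doctor | red | Gamma | water
  5   | horse | teacher | white | Beta | milk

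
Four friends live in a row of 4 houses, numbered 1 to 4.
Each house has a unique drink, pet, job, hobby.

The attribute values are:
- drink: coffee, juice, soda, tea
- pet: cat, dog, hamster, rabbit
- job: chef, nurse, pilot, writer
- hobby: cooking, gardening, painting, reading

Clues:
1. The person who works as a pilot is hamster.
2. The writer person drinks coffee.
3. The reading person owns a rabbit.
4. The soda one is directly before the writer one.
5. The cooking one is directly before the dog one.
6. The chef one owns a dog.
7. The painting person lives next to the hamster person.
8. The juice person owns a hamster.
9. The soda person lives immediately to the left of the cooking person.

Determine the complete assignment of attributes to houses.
Solution:

House | Drink | Pet | Job | Hobby
---------------------------------
  1   | soda | rabbit | nurse | reading
  2   | coffee | cat | writer | cooking
  3   | tea | dog | chef | painting
  4   | juice | hamster | pilot | gardening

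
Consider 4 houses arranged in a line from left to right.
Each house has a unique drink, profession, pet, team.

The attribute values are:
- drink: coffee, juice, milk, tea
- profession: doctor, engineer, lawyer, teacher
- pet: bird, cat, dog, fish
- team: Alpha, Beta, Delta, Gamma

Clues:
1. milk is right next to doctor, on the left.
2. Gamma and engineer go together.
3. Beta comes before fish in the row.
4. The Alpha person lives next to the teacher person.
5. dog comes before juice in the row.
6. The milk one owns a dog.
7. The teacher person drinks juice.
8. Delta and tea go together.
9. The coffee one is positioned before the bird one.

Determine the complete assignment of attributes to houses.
Solution:

House | Drink | Profession | Pet | Team
---------------------------------------
  1   | milk | engineer | dog | Gamma
  2   | coffee | doctor | cat | Alpha
  3   | juice | teacher | bird | Beta
  4   | tea | lawyer | fish | Delta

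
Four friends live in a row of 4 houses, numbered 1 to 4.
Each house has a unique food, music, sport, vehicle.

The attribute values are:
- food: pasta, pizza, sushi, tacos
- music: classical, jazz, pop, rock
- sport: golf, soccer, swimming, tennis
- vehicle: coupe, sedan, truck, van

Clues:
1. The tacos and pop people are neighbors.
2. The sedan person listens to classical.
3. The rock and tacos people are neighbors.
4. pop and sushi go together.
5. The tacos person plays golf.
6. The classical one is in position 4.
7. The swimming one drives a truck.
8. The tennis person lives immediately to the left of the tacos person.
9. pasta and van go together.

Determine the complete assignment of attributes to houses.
Solution:

House | Food | Music | Sport | Vehicle
--------------------------------------
  1   | pasta | rock | tennis | van
  2   | tacos | jazz | golf | coupe
  3   | sushi | pop | swimming | truck
  4   | pizza | classical | soccer | sedan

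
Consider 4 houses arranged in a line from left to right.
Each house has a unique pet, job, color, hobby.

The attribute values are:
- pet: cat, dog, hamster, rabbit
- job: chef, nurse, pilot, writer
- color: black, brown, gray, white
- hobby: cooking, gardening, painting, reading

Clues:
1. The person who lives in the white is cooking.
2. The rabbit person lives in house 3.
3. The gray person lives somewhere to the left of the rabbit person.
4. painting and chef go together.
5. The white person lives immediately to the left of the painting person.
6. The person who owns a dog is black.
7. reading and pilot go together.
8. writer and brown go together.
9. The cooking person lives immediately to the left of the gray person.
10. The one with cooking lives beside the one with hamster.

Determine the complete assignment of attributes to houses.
Solution:

House | Pet | Job | Color | Hobby
---------------------------------
  1   | cat | nurse | white | cooking
  2   | hamster | chef | gray | painting
  3   | rabbit | writer | brown | gardening
  4   | dog | pilot | black | reading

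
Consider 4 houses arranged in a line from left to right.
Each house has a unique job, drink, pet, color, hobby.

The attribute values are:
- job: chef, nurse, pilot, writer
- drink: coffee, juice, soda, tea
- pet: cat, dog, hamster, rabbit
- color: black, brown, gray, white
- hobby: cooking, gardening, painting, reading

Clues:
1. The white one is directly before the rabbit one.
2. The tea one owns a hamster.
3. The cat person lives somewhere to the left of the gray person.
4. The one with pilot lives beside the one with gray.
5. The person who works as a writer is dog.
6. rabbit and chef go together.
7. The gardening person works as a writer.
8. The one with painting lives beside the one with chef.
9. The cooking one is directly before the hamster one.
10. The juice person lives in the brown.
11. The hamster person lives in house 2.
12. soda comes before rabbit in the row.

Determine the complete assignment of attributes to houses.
Solution:

House | Job | Drink | Pet | Color | Hobby
-----------------------------------------
  1   | nurse | soda | cat | black | cooking
  2   | pilot | tea | hamster | white | painting
  3   | chef | coffee | rabbit | gray | reading
  4   | writer | juice | dog | brown | gardening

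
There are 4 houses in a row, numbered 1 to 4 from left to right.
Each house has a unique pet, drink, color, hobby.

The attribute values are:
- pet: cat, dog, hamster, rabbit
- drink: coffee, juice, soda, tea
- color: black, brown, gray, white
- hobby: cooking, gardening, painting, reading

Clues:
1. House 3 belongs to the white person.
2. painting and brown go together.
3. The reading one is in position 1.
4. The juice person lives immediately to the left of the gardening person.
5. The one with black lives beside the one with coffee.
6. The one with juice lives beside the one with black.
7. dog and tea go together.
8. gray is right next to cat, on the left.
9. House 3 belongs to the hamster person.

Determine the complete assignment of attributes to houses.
Solution:

House | Pet | Drink | Color | Hobby
-----------------------------------
  1   | rabbit | juice | gray | reading
  2   | cat | soda | black | gardening
  3   | hamster | coffee | white | cooking
  4   | dog | tea | brown | painting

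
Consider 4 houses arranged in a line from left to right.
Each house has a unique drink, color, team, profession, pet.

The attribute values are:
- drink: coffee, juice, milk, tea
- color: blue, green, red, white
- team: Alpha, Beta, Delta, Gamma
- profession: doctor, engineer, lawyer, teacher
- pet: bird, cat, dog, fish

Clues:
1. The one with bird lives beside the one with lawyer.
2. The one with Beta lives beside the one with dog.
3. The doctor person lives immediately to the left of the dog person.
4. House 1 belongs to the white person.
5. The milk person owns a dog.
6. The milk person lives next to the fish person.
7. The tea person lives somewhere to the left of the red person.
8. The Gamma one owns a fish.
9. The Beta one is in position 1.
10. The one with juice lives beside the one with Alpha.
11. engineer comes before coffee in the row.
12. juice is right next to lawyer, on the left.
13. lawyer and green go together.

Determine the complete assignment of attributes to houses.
Solution:

House | Drink | Color | Team | Profession | Pet
-----------------------------------------------
  1   | juice | white | Beta | doctor | bird
  2   | milk | green | Alpha | lawyer | dog
  3   | tea | blue | Gamma | engineer | fish
  4   | coffee | red | Delta | teacher | cat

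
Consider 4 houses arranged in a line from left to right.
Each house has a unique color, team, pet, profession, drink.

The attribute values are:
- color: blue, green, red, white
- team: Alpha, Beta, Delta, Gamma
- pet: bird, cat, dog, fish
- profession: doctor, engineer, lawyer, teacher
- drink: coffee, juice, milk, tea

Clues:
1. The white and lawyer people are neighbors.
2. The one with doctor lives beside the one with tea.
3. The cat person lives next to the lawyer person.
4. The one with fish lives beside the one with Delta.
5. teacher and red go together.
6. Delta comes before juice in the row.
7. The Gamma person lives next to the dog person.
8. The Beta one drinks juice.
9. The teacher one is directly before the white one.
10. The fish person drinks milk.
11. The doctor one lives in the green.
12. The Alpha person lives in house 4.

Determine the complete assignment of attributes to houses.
Solution:

House | Color | Team | Pet | Profession | Drink
-----------------------------------------------
  1   | green | Gamma | fish | doctor | milk
  2   | red | Delta | dog | teacher | tea
  3   | white | Beta | cat | engineer | juice
  4   | blue | Alpha | bird | lawyer | coffee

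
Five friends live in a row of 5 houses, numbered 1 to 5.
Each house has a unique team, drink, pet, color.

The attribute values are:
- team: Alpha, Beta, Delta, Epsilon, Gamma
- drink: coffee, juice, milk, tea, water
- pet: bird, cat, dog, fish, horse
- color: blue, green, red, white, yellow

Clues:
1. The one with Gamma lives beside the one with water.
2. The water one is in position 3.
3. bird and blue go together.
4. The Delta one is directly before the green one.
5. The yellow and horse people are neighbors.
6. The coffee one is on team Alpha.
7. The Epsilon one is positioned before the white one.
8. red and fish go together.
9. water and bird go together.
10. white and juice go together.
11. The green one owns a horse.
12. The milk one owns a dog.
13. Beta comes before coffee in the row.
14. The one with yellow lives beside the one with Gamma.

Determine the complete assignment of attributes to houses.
Solution:

House | Team | Drink | Pet | Color
----------------------------------
  1   | Delta | milk | dog | yellow
  2   | Gamma | tea | horse | green
  3   | Epsilon | water | bird | blue
  4   | Beta | juice | cat | white
  5   | Alpha | coffee | fish | red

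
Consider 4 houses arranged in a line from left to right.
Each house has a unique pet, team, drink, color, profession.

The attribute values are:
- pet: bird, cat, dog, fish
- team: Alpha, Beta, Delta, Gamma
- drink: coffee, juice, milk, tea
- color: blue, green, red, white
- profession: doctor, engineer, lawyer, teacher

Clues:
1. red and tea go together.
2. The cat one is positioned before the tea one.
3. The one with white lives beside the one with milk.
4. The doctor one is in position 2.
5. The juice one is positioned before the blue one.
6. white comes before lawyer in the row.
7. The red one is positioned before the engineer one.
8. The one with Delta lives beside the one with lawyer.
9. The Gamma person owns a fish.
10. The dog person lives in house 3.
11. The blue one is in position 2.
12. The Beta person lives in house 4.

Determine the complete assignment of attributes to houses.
Solution:

House | Pet | Team | Drink | Color | Profession
-----------------------------------------------
  1   | fish | Gamma | juice | white | teacher
  2   | cat | Delta | milk | blue | doctor
  3   | dog | Alpha | tea | red | lawyer
  4   | bird | Beta | coffee | green | engineer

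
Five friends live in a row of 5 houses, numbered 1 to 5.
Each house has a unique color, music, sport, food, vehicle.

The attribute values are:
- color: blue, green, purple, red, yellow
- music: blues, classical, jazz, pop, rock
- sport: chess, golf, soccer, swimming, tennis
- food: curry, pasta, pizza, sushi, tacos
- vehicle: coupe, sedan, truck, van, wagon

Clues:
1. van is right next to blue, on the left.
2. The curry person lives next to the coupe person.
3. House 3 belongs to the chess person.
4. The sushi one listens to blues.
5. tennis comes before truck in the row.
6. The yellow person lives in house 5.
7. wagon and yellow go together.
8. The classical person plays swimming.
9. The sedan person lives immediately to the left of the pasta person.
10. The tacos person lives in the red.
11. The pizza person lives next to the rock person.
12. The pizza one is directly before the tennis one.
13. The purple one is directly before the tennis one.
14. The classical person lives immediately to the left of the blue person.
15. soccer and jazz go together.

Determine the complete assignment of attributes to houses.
Solution:

House | Color | Music | Sport | Food | Vehicle
----------------------------------------------
  1   | purple | classical | swimming | pizza | van
  2   | blue | rock | tennis | curry | sedan
  3   | green | pop | chess | pasta | coupe
  4   | red | jazz | soccer | tacos | truck
  5   | yellow | blues | golf | sushi | wagon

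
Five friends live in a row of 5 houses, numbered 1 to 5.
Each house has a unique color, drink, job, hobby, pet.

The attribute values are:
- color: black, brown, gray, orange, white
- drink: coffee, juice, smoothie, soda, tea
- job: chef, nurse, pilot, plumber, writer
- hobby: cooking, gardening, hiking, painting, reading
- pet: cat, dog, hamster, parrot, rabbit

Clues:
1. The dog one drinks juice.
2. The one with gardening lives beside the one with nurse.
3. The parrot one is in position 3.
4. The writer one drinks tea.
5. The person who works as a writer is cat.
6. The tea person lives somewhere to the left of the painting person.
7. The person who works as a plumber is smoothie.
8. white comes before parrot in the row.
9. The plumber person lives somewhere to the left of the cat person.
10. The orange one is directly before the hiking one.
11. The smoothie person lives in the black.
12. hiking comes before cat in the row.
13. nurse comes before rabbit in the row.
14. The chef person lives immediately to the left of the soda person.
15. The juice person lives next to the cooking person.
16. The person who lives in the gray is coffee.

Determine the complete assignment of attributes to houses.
Solution:

House | Color | Drink | Job | Hobby | Pet
-----------------------------------------
  1   | white | juice | chef | gardening | dog
  2   | orange | soda | nurse | cooking | hamster
  3   | black | smoothie | plumber | hiking | parrot
  4   | brown | tea | writer | reading | cat
  5   | gray | coffee | pilot | painting | rabbit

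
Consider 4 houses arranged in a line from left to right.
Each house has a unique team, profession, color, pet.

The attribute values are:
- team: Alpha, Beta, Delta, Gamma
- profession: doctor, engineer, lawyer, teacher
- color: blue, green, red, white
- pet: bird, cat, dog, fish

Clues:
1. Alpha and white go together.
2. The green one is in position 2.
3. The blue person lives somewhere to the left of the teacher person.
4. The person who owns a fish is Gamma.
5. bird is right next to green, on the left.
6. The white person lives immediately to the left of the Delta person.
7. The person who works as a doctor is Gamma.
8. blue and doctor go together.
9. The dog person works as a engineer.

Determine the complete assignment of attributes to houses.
Solution:

House | Team | Profession | Color | Pet
---------------------------------------
  1   | Alpha | lawyer | white | bird
  2   | Delta | engineer | green | dog
  3   | Gamma | doctor | blue | fish
  4   | Beta | teacher | red | cat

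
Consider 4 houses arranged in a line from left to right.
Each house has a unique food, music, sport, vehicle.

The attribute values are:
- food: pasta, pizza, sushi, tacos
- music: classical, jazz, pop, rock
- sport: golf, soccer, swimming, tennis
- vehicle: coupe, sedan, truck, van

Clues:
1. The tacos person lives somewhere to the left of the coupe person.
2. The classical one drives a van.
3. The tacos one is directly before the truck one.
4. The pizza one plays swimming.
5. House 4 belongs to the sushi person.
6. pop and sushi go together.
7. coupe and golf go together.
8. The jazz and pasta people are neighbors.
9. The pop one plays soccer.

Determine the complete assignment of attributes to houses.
Solution:

House | Food | Music | Sport | Vehicle
--------------------------------------
  1   | tacos | classical | tennis | van
  2   | pizza | jazz | swimming | truck
  3   | pasta | rock | golf | coupe
  4   | sushi | pop | soccer | sedan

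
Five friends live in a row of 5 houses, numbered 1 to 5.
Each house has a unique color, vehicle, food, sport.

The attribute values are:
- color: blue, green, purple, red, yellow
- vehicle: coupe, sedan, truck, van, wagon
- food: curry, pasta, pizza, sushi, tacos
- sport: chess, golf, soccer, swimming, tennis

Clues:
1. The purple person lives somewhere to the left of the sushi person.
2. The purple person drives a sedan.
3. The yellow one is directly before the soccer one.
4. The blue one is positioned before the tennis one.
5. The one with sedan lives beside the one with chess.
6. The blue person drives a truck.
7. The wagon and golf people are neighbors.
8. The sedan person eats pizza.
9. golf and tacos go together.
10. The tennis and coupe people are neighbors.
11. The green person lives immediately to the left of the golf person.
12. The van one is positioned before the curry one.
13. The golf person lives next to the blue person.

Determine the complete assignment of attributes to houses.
Solution:

House | Color | Vehicle | Food | Sport
--------------------------------------
  1   | green | wagon | pasta | swimming
  2   | yellow | van | tacos | golf
  3   | blue | truck | curry | soccer
  4   | purple | sedan | pizza | tennis
  5   | red | coupe | sushi | chess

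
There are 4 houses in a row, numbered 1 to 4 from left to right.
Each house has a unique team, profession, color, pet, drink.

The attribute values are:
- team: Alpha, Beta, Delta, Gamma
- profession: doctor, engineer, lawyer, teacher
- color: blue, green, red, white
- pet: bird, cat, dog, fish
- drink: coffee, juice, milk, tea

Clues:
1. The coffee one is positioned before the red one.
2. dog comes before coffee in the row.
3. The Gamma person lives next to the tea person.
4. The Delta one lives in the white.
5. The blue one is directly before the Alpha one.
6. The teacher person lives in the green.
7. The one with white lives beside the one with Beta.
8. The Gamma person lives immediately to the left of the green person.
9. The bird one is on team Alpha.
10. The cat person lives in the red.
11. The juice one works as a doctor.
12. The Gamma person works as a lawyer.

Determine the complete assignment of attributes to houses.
Solution:

House | Team | Profession | Color | Pet | Drink
-----------------------------------------------
  1   | Gamma | lawyer | blue | dog | milk
  2   | Alpha | teacher | green | bird | tea
  3   | Delta | engineer | white | fish | coffee
  4   | Beta | doctor | red | cat | juice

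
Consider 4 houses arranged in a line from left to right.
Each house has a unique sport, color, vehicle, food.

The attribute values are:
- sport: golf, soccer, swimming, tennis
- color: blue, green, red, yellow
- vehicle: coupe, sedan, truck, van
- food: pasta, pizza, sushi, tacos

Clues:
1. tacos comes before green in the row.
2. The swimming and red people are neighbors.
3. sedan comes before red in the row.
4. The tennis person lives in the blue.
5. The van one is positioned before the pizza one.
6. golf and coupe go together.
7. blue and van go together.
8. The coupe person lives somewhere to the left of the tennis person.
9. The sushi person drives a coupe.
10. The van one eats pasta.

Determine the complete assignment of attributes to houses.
Solution:

House | Sport | Color | Vehicle | Food
--------------------------------------
  1   | swimming | yellow | sedan | tacos
  2   | golf | red | coupe | sushi
  3   | tennis | blue | van | pasta
  4   | soccer | green | truck | pizza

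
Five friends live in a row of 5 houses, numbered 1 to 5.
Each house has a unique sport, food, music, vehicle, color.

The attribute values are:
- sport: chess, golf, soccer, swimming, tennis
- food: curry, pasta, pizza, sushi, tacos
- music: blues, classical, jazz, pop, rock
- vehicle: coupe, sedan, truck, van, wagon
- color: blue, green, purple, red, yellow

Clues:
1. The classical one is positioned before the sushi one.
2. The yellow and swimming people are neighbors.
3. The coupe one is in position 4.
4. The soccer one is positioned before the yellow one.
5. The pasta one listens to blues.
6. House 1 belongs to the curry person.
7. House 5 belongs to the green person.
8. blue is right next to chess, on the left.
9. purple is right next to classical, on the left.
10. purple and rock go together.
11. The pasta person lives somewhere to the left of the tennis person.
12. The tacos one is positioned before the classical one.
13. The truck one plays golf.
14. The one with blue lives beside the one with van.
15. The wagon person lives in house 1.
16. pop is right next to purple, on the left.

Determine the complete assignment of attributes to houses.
Solution:

House | Sport | Food | Music | Vehicle | Color
----------------------------------------------
  1   | soccer | curry | pop | wagon | blue
  2   | chess | tacos | rock | van | purple
  3   | golf | pizza | classical | truck | yellow
  4   | swimming | pasta | blues | coupe | red
  5   | tennis | sushi | jazz | sedan | green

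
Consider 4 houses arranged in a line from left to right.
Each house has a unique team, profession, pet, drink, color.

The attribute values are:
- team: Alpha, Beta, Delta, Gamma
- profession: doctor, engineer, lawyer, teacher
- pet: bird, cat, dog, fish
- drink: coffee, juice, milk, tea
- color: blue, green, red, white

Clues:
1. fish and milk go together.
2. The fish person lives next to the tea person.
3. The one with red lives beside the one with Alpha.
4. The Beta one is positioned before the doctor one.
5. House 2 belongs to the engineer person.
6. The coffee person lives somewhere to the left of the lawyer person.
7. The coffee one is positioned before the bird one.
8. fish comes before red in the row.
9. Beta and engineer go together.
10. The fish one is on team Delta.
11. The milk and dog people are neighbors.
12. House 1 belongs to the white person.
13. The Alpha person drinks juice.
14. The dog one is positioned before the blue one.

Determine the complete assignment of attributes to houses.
Solution:

House | Team | Profession | Pet | Drink | Color
-----------------------------------------------
  1   | Delta | teacher | fish | milk | white
  2   | Beta | engineer | dog | tea | green
  3   | Gamma | doctor | cat | coffee | red
  4   | Alpha | lawyer | bird | juice | blue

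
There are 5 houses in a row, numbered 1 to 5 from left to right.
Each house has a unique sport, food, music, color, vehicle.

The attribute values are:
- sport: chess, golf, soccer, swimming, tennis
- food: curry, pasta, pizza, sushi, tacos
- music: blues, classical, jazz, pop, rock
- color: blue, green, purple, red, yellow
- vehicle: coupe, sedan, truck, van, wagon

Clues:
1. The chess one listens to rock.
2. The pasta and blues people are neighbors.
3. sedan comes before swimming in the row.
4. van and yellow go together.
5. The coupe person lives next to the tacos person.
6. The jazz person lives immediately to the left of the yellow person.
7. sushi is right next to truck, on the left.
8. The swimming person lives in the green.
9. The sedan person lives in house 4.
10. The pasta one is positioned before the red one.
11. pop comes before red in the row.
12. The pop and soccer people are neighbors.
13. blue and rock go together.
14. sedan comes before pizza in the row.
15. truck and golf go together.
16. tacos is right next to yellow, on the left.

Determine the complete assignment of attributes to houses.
Solution:

House | Sport | Food | Music | Color | Vehicle
----------------------------------------------
  1   | chess | sushi | rock | blue | coupe
  2   | golf | tacos | jazz | purple | truck
  3   | tennis | pasta | pop | yellow | van
  4   | soccer | curry | blues | red | sedan
  5   | swimming | pizza | classical | green | wagon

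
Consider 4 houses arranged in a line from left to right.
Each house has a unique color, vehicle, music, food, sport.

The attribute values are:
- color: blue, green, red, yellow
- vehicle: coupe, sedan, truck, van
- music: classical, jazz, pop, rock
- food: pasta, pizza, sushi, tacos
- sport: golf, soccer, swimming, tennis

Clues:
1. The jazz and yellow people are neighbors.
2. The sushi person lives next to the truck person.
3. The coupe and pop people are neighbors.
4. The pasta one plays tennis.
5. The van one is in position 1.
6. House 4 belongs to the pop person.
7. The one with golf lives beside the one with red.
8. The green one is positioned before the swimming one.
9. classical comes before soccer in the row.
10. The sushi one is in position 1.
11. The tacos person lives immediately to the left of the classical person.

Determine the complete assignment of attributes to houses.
Solution:

House | Color | Vehicle | Music | Food | Sport
----------------------------------------------
  1   | green | van | rock | sushi | golf
  2   | red | truck | jazz | tacos | swimming
  3   | yellow | coupe | classical | pasta | tennis
  4   | blue | sedan | pop | pizza | soccer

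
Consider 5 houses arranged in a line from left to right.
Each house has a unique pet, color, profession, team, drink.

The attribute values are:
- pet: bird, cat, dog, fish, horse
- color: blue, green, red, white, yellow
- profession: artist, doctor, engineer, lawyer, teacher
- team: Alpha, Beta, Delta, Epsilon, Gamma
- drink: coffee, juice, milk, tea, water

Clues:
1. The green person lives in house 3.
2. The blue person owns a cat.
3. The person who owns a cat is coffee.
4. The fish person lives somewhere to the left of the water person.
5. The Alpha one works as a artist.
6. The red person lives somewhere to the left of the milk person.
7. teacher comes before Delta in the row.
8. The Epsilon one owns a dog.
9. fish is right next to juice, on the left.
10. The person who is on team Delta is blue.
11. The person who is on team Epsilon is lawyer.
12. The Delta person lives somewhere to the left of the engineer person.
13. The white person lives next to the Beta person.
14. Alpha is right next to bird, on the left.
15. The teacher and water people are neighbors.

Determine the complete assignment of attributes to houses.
Solution:

House | Pet | Color | Profession | Team | Drink
-----------------------------------------------
  1   | fish | white | artist | Alpha | tea
  2   | bird | red | teacher | Beta | juice
  3   | dog | green | lawyer | Epsilon | water
  4   | cat | blue | doctor | Delta | coffee
  5   | horse | yellow | engineer | Gamma | milk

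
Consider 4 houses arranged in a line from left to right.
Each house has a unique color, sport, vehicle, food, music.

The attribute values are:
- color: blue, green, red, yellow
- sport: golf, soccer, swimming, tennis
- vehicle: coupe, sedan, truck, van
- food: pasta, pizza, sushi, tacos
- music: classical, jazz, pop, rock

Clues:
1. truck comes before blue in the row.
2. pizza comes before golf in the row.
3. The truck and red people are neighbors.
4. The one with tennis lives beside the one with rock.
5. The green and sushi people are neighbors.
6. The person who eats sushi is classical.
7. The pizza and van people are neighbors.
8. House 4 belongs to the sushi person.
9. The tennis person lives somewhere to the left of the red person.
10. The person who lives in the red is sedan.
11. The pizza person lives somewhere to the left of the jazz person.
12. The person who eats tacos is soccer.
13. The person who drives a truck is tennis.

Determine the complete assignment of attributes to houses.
Solution:

House | Color | Sport | Vehicle | Food | Music
----------------------------------------------
  1   | yellow | tennis | truck | pasta | pop
  2   | red | swimming | sedan | pizza | rock
  3   | green | soccer | van | tacos | jazz
  4   | blue | golf | coupe | sushi | classical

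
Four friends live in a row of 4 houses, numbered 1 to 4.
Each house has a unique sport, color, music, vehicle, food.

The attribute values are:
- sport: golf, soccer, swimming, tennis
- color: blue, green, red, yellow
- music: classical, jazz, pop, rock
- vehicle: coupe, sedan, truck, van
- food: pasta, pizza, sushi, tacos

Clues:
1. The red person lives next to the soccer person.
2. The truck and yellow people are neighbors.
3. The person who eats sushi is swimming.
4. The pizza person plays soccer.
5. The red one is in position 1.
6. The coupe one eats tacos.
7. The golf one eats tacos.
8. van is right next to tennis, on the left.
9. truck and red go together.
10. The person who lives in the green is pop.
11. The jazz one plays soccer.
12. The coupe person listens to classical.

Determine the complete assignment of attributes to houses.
Solution:

House | Sport | Color | Music | Vehicle | Food
----------------------------------------------
  1   | swimming | red | rock | truck | sushi
  2   | soccer | yellow | jazz | van | pizza
  3   | tennis | green | pop | sedan | pasta
  4   | golf | blue | classical | coupe | tacos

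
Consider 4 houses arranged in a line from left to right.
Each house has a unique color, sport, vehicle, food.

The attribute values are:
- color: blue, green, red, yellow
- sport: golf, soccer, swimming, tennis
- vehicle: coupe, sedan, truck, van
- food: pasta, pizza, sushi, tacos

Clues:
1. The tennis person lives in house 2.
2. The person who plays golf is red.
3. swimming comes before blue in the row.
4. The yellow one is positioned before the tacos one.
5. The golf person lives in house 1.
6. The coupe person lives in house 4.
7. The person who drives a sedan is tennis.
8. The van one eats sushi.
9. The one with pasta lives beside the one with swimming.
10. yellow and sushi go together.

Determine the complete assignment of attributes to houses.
Solution:

House | Color | Sport | Vehicle | Food
--------------------------------------
  1   | red | golf | truck | pizza
  2   | green | tennis | sedan | pasta
  3   | yellow | swimming | van | sushi
  4   | blue | soccer | coupe | tacos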